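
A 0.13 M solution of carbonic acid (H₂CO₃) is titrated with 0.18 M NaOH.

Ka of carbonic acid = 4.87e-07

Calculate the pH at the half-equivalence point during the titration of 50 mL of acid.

At half-equivalence [HA] = [A⁻], so Henderson-Hasselbalch gives pH = pKa = -log(4.87e-07) = 6.31.

pH = pKa = 6.31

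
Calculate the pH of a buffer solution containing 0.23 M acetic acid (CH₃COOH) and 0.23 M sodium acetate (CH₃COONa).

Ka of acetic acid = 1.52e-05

pKa = -log(1.52e-05) = 4.82. pH = pKa + log([A⁻]/[HA]) = 4.82 + log(0.23/0.23)

pH = 4.82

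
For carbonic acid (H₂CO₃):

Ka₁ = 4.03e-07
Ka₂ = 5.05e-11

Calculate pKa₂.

pKa₂ = -log(Ka₂) = -log(5.05e-11) = 10.30.

pK_{a2} = 10.30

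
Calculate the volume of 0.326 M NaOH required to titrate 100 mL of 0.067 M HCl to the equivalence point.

At equivalence: moles acid = moles base. moles HCl = 0.067 × 100/1000 = 0.0067 mol. V_base = moles / 0.326 × 1000 = 20.6 mL.

V_{base} = 20.6 mL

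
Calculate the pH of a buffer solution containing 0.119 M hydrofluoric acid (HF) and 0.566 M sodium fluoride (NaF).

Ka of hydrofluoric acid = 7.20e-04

pKa = -log(7.20e-04) = 3.14. pH = pKa + log([A⁻]/[HA]) = 3.14 + log(0.566/0.119)

pH = 3.82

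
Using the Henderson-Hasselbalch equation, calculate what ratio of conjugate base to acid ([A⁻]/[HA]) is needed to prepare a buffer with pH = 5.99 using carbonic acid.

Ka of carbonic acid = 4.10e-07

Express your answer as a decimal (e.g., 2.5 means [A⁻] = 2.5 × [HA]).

pKa = -log(4.10e-07) = 6.3872. pH = pKa + log([A⁻]/[HA]), so log([A⁻]/[HA]) = pH − pKa = 5.99 − 6.3872 = -0.3972. [A⁻]/[HA] = 10^(-0.3972) = 0.401

[A⁻]/[HA] = 0.401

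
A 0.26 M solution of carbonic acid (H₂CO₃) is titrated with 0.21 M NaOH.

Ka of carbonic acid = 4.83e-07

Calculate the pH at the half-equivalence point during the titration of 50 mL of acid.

At half-equivalence [HA] = [A⁻], so Henderson-Hasselbalch gives pH = pKa = -log(4.83e-07) = 6.32.

pH = pKa = 6.32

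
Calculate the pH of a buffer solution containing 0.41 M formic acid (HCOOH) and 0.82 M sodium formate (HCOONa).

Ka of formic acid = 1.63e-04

pKa = -log(1.63e-04) = 3.79. pH = pKa + log([A⁻]/[HA]) = 3.79 + log(0.82/0.41)

pH = 4.09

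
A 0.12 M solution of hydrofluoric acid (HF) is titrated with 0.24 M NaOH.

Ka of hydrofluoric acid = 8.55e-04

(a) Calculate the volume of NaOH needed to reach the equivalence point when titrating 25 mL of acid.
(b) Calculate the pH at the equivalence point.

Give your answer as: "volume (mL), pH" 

moles acid = 0.12 × 25/1000 = 0.003 mol; V_base = moles/0.24 × 1000 = 12.5 mL. At equivalence only the conjugate base is present: [A⁻] = 0.003/0.037 = 8.0000e-02 M. Kb = Kw/Ka = 1.17e-11; [OH⁻] = √(Kb × [A⁻]) = 9.6730e-07; pOH = 6.01; pH = 14 - pOH = 7.99.

V = 12.5 mL, pH = 7.99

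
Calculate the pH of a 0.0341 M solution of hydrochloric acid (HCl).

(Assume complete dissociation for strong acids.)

[H⁺] = 0.0341 M for strong acid. pH = -log[H⁺] = -log(0.0341)

pH = 1.47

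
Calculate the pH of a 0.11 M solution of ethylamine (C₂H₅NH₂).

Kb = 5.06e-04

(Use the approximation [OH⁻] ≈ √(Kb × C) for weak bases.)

[OH⁻] = √(Kb × C) = √(5.06e-04 × 0.11) = 7.4606e-03. pOH = 2.13, pH = 14 - pOH

pH = 11.87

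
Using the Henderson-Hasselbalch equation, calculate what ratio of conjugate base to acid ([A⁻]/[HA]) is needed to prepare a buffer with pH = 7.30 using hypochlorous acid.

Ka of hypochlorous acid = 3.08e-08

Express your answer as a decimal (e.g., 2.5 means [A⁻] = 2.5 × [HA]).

pKa = -log(3.08e-08) = 7.5114. pH = pKa + log([A⁻]/[HA]), so log([A⁻]/[HA]) = pH − pKa = 7.30 − 7.5114 = -0.2114. [A⁻]/[HA] = 10^(-0.2114) = 0.615

[A⁻]/[HA] = 0.615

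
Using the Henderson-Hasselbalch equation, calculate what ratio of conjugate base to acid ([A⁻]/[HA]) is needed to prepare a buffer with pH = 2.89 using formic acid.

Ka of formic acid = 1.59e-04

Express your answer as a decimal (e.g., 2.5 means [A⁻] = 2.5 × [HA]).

pKa = -log(1.59e-04) = 3.7986. pH = pKa + log([A⁻]/[HA]), so log([A⁻]/[HA]) = pH − pKa = 2.89 − 3.7986 = -0.9086. [A⁻]/[HA] = 10^(-0.9086) = 0.123

[A⁻]/[HA] = 0.123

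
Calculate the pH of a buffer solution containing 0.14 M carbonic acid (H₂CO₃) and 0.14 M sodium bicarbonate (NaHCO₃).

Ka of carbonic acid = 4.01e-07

pKa = -log(4.01e-07) = 6.40. pH = pKa + log([A⁻]/[HA]) = 6.40 + log(0.14/0.14)

pH = 6.40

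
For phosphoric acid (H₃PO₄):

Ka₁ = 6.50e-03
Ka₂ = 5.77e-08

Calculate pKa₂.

pKa₂ = -log(Ka₂) = -log(5.77e-08) = 7.24.

pK_{a2} = 7.24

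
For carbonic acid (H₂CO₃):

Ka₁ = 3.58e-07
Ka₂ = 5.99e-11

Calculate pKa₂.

pKa₂ = -log(Ka₂) = -log(5.99e-11) = 10.22.

pK_{a2} = 10.22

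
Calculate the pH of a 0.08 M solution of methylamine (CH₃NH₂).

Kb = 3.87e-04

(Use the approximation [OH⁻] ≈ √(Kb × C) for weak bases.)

[OH⁻] = √(Kb × C) = √(3.87e-04 × 0.08) = 5.5642e-03. pOH = 2.25, pH = 14 - pOH

pH = 11.75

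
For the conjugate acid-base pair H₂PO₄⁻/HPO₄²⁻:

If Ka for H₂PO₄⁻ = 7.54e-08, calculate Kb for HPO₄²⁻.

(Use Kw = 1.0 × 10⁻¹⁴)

For a conjugate pair Ka × Kb = Kw, so Kb = Kw/Ka = 1.0 × 10⁻¹⁴ / 7.54e-08 = 1.33e-07.

K_b = 1.33e-07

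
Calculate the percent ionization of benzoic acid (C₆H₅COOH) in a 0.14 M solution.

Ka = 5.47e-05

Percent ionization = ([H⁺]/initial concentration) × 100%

Using Ka equilibrium: x² + Ka×x - Ka×C = 0. Solving: [H⁺] = 2.7401e-03. Percent = (2.7401e-03/0.14) × 100

Percent ionization = 1.96%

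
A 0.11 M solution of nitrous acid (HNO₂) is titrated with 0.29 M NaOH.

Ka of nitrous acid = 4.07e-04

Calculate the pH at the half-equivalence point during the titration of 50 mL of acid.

At half-equivalence [HA] = [A⁻], so Henderson-Hasselbalch gives pH = pKa = -log(4.07e-04) = 3.39.

pH = pKa = 3.39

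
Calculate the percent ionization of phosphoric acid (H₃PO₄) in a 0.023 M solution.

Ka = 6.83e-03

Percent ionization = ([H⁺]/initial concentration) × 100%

Using Ka equilibrium: x² + Ka×x - Ka×C = 0. Solving: [H⁺] = 9.5755e-03. Percent = (9.5755e-03/0.023) × 100

Percent ionization = 41.6%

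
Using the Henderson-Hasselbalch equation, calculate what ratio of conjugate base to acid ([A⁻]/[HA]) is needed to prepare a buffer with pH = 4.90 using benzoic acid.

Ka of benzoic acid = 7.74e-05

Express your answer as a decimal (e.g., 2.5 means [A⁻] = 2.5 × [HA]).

pKa = -log(7.74e-05) = 4.1113. pH = pKa + log([A⁻]/[HA]), so log([A⁻]/[HA]) = pH − pKa = 4.90 − 4.1113 = 0.7887. [A⁻]/[HA] = 10^(0.7887) = 6.15

[A⁻]/[HA] = 6.15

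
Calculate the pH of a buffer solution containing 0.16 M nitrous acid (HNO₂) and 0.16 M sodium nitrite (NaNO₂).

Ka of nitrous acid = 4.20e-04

pKa = -log(4.20e-04) = 3.38. pH = pKa + log([A⁻]/[HA]) = 3.38 + log(0.16/0.16)

pH = 3.38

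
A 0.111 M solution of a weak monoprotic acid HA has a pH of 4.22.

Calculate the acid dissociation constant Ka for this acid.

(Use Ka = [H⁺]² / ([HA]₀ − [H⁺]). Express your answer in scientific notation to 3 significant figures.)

[H⁺] = 10^(−pH) = 10^(−4.22) = 6.026e-05 M. For HA ⇌ H⁺ + A⁻, Ka = [H⁺][A⁻]/[HA] = [H⁺]² / ([HA]₀ − [H⁺]) = (6.026e-05)² / (0.111 − 6.026e-05) = 3.27e-08.

K_a = 3.27e-08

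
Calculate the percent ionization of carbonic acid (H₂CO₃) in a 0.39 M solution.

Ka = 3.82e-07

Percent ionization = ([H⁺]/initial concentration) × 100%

Using Ka equilibrium: x² + Ka×x - Ka×C = 0. Solving: [H⁺] = 3.8579e-04. Percent = (3.8579e-04/0.39) × 100

Percent ionization = 0.0989%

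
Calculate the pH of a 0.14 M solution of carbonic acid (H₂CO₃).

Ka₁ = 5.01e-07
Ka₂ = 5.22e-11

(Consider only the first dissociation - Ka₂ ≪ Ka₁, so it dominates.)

First dissociation dominates. From Ka₁ = [H⁺][HA⁻]/[H₂A], x² + Ka₁·x − Ka₁·C = 0 with C = 0.14 M and Ka₁ = 5.01e-07. Solving: [H⁺] = (−Ka₁ + √(Ka₁² + 4·Ka₁·C)) / 2 = 2.6459e-04 M. pH = -log(2.6459e-04) = 3.58.

pH = 3.58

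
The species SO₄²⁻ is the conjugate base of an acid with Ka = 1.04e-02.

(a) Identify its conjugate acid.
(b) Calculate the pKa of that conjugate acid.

(a) The conjugate acid is formed by adding one H⁺ to SO₄²⁻, giving HSO₄⁻. (b) pKa = -log(Ka) = -log(1.04e-02) = 1.98.

Conjugate acid: HSO₄⁻; pK_a = 1.98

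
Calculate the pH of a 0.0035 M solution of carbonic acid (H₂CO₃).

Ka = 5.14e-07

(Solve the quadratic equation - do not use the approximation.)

x² + Ka×x - Ka×C = 0. Using quadratic formula: [H⁺] = 4.2158e-05

pH = 4.38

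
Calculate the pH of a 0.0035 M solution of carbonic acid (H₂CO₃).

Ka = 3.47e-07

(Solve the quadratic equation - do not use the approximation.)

x² + Ka×x - Ka×C = 0. Using quadratic formula: [H⁺] = 3.4677e-05

pH = 4.46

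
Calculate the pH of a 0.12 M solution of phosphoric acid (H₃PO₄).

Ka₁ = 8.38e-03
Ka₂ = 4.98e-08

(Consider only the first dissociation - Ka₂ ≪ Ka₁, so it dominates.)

First dissociation dominates. From Ka₁ = [H⁺][HA⁻]/[H₂A], x² + Ka₁·x − Ka₁·C = 0 with C = 0.12 M and Ka₁ = 8.38e-03. Solving: [H⁺] = (−Ka₁ + √(Ka₁² + 4·Ka₁·C)) / 2 = 2.7797e-02 M. pH = -log(2.7797e-02) = 1.56.

pH = 1.56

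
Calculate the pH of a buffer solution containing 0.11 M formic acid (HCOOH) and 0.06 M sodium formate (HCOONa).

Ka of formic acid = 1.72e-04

pKa = -log(1.72e-04) = 3.76. pH = pKa + log([A⁻]/[HA]) = 3.76 + log(0.06/0.11)

pH = 3.50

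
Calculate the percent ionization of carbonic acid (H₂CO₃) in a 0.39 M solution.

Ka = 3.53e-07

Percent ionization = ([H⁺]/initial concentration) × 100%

Using Ka equilibrium: x² + Ka×x - Ka×C = 0. Solving: [H⁺] = 3.7086e-04. Percent = (3.7086e-04/0.39) × 100

Percent ionization = 0.0951%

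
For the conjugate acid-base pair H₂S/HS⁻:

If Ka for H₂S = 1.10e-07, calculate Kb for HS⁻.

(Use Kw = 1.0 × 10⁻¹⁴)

For a conjugate pair Ka × Kb = Kw, so Kb = Kw/Ka = 1.0 × 10⁻¹⁴ / 1.10e-07 = 9.09e-08.

K_b = 9.09e-08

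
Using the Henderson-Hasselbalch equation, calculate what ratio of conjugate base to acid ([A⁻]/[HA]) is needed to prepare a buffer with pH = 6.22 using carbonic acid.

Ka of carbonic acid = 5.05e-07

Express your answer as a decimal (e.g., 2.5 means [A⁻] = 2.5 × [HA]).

pKa = -log(5.05e-07) = 6.2967. pH = pKa + log([A⁻]/[HA]), so log([A⁻]/[HA]) = pH − pKa = 6.22 − 6.2967 = -0.0767. [A⁻]/[HA] = 10^(-0.0767) = 0.838

[A⁻]/[HA] = 0.838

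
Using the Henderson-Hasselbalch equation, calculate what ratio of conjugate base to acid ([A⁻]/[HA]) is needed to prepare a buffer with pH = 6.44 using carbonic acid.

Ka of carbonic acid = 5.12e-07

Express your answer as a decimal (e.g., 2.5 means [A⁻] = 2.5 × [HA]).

pKa = -log(5.12e-07) = 6.2907. pH = pKa + log([A⁻]/[HA]), so log([A⁻]/[HA]) = pH − pKa = 6.44 − 6.2907 = 0.1493. [A⁻]/[HA] = 10^(0.1493) = 1.41

[A⁻]/[HA] = 1.41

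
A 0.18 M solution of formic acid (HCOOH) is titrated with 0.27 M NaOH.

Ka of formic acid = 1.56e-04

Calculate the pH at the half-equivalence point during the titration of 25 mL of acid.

At half-equivalence [HA] = [A⁻], so Henderson-Hasselbalch gives pH = pKa = -log(1.56e-04) = 3.81.

pH = pKa = 3.81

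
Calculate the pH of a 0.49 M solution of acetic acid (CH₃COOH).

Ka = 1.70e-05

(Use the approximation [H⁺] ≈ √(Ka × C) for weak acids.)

[H⁺] = √(Ka × C) = √(1.70e-05 × 0.49) = 2.8862e-03. pH = -log(2.8862e-03)

pH = 2.54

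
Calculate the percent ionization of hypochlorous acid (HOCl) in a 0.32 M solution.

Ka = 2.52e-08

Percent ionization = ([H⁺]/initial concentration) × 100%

Using Ka equilibrium: x² + Ka×x - Ka×C = 0. Solving: [H⁺] = 8.9787e-05. Percent = (8.9787e-05/0.32) × 100

Percent ionization = 0.0281%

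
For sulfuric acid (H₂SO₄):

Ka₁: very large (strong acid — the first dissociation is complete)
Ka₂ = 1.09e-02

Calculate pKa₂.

pKa₂ = -log(Ka₂) = -log(1.09e-02) = 1.96.

pK_{a2} = 1.96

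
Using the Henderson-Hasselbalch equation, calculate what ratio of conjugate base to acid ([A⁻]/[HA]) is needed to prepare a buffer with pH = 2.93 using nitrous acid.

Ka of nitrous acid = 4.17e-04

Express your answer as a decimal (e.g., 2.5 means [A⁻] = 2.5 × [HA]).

pKa = -log(4.17e-04) = 3.3799. pH = pKa + log([A⁻]/[HA]), so log([A⁻]/[HA]) = pH − pKa = 2.93 − 3.3799 = -0.4499. [A⁻]/[HA] = 10^(-0.4499) = 0.355

[A⁻]/[HA] = 0.355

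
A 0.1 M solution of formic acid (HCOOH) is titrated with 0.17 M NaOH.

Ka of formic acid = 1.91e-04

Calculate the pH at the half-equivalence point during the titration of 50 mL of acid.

At half-equivalence [HA] = [A⁻], so Henderson-Hasselbalch gives pH = pKa = -log(1.91e-04) = 3.72.

pH = pKa = 3.72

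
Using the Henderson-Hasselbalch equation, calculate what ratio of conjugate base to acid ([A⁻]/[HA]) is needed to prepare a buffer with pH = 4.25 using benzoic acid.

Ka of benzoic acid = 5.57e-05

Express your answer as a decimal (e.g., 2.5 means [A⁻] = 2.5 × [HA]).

pKa = -log(5.57e-05) = 4.2541. pH = pKa + log([A⁻]/[HA]), so log([A⁻]/[HA]) = pH − pKa = 4.25 − 4.2541 = -0.0041. [A⁻]/[HA] = 10^(-0.0041) = 0.991

[A⁻]/[HA] = 0.991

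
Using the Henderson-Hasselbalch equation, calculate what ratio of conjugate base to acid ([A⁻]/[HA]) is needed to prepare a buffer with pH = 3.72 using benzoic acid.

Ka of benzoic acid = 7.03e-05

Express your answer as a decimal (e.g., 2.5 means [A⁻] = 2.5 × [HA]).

pKa = -log(7.03e-05) = 4.1530. pH = pKa + log([A⁻]/[HA]), so log([A⁻]/[HA]) = pH − pKa = 3.72 − 4.1530 = -0.4330. [A⁻]/[HA] = 10^(-0.4330) = 0.369

[A⁻]/[HA] = 0.369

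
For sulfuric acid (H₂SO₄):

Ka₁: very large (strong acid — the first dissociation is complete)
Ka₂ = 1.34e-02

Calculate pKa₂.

pKa₂ = -log(Ka₂) = -log(1.34e-02) = 1.87.

pK_{a2} = 1.87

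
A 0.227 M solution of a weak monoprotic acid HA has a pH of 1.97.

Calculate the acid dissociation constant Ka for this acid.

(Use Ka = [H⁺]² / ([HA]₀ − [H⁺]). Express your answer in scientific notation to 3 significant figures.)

[H⁺] = 10^(−pH) = 10^(−1.97) = 1.072e-02 M. For HA ⇌ H⁺ + A⁻, Ka = [H⁺][A⁻]/[HA] = [H⁺]² / ([HA]₀ − [H⁺]) = (1.072e-02)² / (0.227 − 1.072e-02) = 5.31e-04.

K_a = 5.31e-04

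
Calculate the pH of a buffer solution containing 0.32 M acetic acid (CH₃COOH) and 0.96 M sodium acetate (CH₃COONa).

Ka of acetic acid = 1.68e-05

pKa = -log(1.68e-05) = 4.77. pH = pKa + log([A⁻]/[HA]) = 4.77 + log(0.96/0.32)

pH = 5.25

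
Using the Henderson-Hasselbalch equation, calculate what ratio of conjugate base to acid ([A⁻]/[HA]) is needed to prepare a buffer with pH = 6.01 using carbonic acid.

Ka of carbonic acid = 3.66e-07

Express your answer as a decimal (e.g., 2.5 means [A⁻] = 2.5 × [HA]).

pKa = -log(3.66e-07) = 6.4365. pH = pKa + log([A⁻]/[HA]), so log([A⁻]/[HA]) = pH − pKa = 6.01 − 6.4365 = -0.4265. [A⁻]/[HA] = 10^(-0.4265) = 0.375

[A⁻]/[HA] = 0.375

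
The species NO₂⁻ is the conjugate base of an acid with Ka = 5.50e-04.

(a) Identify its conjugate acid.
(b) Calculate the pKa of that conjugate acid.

(a) The conjugate acid is formed by adding one H⁺ to NO₂⁻, giving HNO₂. (b) pKa = -log(Ka) = -log(5.50e-04) = 3.26.

Conjugate acid: HNO₂; pK_a = 3.26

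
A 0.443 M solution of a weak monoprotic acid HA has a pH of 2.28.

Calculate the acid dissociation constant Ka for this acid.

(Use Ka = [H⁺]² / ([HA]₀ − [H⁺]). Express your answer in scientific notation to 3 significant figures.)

[H⁺] = 10^(−pH) = 10^(−2.28) = 5.248e-03 M. For HA ⇌ H⁺ + A⁻, Ka = [H⁺][A⁻]/[HA] = [H⁺]² / ([HA]₀ − [H⁺]) = (5.248e-03)² / (0.443 − 5.248e-03) = 6.29e-05.

K_a = 6.29e-05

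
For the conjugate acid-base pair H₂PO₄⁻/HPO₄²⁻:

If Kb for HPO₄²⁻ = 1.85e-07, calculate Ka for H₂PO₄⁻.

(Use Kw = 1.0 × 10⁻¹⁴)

For a conjugate pair Ka × Kb = Kw, so Ka = Kw/Kb = 1.0 × 10⁻¹⁴ / 1.85e-07 = 5.41e-08.

K_a = 5.41e-08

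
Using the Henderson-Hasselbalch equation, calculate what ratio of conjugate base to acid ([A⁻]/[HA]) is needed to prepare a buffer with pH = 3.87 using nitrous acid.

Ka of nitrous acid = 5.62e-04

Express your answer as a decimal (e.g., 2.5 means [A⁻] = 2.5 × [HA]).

pKa = -log(5.62e-04) = 3.2503. pH = pKa + log([A⁻]/[HA]), so log([A⁻]/[HA]) = pH − pKa = 3.87 − 3.2503 = 0.6197. [A⁻]/[HA] = 10^(0.6197) = 4.17

[A⁻]/[HA] = 4.17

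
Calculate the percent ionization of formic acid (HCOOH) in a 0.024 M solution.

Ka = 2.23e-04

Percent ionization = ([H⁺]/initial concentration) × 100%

Using Ka equilibrium: x² + Ka×x - Ka×C = 0. Solving: [H⁺] = 2.2046e-03. Percent = (2.2046e-03/0.024) × 100

Percent ionization = 9.19%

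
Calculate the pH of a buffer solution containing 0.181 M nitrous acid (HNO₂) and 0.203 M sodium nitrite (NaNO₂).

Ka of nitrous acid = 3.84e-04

pKa = -log(3.84e-04) = 3.42. pH = pKa + log([A⁻]/[HA]) = 3.42 + log(0.203/0.181)

pH = 3.47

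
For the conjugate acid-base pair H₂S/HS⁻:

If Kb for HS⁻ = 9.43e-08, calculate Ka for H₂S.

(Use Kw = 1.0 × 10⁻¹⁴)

For a conjugate pair Ka × Kb = Kw, so Ka = Kw/Kb = 1.0 × 10⁻¹⁴ / 9.43e-08 = 1.06e-07.

K_a = 1.06e-07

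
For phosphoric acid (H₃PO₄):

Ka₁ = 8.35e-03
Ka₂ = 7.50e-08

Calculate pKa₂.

pKa₂ = -log(Ka₂) = -log(7.50e-08) = 7.12.

pK_{a2} = 7.12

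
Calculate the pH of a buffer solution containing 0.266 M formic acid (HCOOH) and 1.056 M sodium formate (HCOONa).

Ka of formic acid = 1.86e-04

pKa = -log(1.86e-04) = 3.73. pH = pKa + log([A⁻]/[HA]) = 3.73 + log(1.056/0.266)

pH = 4.33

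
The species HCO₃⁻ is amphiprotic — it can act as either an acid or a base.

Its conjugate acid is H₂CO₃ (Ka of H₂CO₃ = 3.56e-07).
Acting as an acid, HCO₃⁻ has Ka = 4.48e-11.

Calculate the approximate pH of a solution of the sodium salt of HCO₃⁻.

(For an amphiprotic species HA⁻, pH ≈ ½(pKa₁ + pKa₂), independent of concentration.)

pKa₁ = -log(3.56e-07) = 6.45; pKa₂ = -log(4.48e-11) = 10.35. For an amphiprotic species, pH ≈ ½(pKa₁ + pKa₂) = ½(6.45 + 10.35) = 8.40.

pH = 8.40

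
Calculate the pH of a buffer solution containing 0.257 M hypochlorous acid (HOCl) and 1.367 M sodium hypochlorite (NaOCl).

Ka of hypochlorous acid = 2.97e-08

pKa = -log(2.97e-08) = 7.53. pH = pKa + log([A⁻]/[HA]) = 7.53 + log(1.367/0.257)

pH = 8.25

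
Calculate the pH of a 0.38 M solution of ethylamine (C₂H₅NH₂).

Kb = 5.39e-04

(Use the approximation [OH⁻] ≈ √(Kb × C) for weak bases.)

[OH⁻] = √(Kb × C) = √(5.39e-04 × 0.38) = 1.4312e-02. pOH = 1.84, pH = 14 - pOH

pH = 12.16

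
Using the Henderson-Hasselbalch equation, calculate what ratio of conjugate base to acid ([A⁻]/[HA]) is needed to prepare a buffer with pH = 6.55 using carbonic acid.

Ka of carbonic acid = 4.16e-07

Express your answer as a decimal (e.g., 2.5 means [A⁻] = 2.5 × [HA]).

pKa = -log(4.16e-07) = 6.3809. pH = pKa + log([A⁻]/[HA]), so log([A⁻]/[HA]) = pH − pKa = 6.55 − 6.3809 = 0.1691. [A⁻]/[HA] = 10^(0.1691) = 1.48

[A⁻]/[HA] = 1.48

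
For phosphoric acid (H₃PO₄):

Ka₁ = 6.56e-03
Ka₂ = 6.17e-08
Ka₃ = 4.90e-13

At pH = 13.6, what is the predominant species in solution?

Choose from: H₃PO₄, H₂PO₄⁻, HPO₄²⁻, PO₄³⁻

pKa₁ = 2.18, pKa₂ = 7.21, pKa₃ = 12.31. For a polyprotic acid the predominant species crosses at each pKa: below pKa_n the protonated form dominates, above it the deprotonated form does. At pH = 13.6, the predominant species is PO₄³⁻.

PO₄³⁻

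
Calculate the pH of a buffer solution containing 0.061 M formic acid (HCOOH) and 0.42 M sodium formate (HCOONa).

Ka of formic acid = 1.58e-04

pKa = -log(1.58e-04) = 3.80. pH = pKa + log([A⁻]/[HA]) = 3.80 + log(0.42/0.061)

pH = 4.64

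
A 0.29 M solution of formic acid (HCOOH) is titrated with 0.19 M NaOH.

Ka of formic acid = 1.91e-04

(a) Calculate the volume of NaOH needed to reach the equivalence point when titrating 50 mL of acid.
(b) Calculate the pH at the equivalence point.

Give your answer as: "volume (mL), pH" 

moles acid = 0.29 × 50/1000 = 0.0145 mol; V_base = moles/0.19 × 1000 = 76.3 mL. At equivalence only the conjugate base is present: [A⁻] = 0.0145/0.126 = 1.1479e-01 M. Kb = Kw/Ka = 5.24e-11; [OH⁻] = √(Kb × [A⁻]) = 2.4515e-06; pOH = 5.61; pH = 14 - pOH = 8.39.

V = 76.3 mL, pH = 8.39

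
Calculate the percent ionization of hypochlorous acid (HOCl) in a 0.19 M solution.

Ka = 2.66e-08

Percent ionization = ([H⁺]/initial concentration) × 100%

Using Ka equilibrium: x² + Ka×x - Ka×C = 0. Solving: [H⁺] = 7.1078e-05. Percent = (7.1078e-05/0.19) × 100

Percent ionization = 0.0374%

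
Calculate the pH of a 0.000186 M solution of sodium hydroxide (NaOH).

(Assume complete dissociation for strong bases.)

[OH⁻] = 0.000186 M for strong base. pOH = -log[OH⁻] = 3.73, pH = 14 - pOH

pH = 10.27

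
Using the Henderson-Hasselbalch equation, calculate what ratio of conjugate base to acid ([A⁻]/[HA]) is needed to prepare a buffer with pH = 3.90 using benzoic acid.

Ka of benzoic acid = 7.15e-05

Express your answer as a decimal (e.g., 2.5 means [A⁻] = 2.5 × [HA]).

pKa = -log(7.15e-05) = 4.1457. pH = pKa + log([A⁻]/[HA]), so log([A⁻]/[HA]) = pH − pKa = 3.90 − 4.1457 = -0.2457. [A⁻]/[HA] = 10^(-0.2457) = 0.568

[A⁻]/[HA] = 0.568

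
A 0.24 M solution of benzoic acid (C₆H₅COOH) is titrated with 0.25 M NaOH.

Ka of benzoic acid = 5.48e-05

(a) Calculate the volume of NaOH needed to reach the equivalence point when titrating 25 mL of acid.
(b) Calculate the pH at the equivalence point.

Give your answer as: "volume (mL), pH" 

moles acid = 0.24 × 25/1000 = 0.006 mol; V_base = moles/0.25 × 1000 = 24.0 mL. At equivalence only the conjugate base is present: [A⁻] = 0.006/0.049 = 1.2245e-01 M. Kb = Kw/Ka = 1.82e-10; [OH⁻] = √(Kb × [A⁻]) = 4.7270e-06; pOH = 5.33; pH = 14 - pOH = 8.67.

V = 24.0 mL, pH = 8.67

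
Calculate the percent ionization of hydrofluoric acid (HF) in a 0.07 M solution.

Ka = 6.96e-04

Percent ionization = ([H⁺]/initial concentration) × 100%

Using Ka equilibrium: x² + Ka×x - Ka×C = 0. Solving: [H⁺] = 6.6406e-03. Percent = (6.6406e-03/0.07) × 100

Percent ionization = 9.49%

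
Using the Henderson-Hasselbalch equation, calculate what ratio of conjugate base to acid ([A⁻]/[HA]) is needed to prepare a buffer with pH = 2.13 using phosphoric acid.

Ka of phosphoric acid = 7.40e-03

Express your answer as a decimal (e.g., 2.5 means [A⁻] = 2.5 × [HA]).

pKa = -log(7.40e-03) = 2.1308. pH = pKa + log([A⁻]/[HA]), so log([A⁻]/[HA]) = pH − pKa = 2.13 − 2.1308 = -0.0008. [A⁻]/[HA] = 10^(-0.0008) = 0.998

[A⁻]/[HA] = 0.998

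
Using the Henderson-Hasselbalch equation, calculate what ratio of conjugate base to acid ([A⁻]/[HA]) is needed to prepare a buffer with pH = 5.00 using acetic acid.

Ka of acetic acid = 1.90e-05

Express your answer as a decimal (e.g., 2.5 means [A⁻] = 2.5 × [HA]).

pKa = -log(1.90e-05) = 4.7212. pH = pKa + log([A⁻]/[HA]), so log([A⁻]/[HA]) = pH − pKa = 5.00 − 4.7212 = 0.2788. [A⁻]/[HA] = 10^(0.2788) = 1.90

[A⁻]/[HA] = 1.90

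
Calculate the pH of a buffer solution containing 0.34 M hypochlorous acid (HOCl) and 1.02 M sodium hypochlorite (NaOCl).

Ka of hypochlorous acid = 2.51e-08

pKa = -log(2.51e-08) = 7.60. pH = pKa + log([A⁻]/[HA]) = 7.60 + log(1.02/0.34)

pH = 8.08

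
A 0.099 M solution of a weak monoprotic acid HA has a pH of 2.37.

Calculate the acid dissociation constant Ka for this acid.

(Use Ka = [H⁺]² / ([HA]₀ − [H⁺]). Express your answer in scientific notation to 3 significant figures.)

[H⁺] = 10^(−pH) = 10^(−2.37) = 4.266e-03 M. For HA ⇌ H⁺ + A⁻, Ka = [H⁺][A⁻]/[HA] = [H⁺]² / ([HA]₀ − [H⁺]) = (4.266e-03)² / (0.099 − 4.266e-03) = 1.92e-04.

K_a = 1.92e-04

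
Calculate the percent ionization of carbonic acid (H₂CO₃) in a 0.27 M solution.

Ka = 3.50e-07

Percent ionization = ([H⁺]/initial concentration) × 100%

Using Ka equilibrium: x² + Ka×x - Ka×C = 0. Solving: [H⁺] = 3.0723e-04. Percent = (3.0723e-04/0.27) × 100

Percent ionization = 0.114%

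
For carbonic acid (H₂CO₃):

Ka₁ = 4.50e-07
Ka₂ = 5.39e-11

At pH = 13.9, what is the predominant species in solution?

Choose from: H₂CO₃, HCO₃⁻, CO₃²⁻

pKa₁ = 6.35, pKa₂ = 10.27. For a polyprotic acid the predominant species crosses at each pKa: below pKa_n the protonated form dominates, above it the deprotonated form does. At pH = 13.9, the predominant species is CO₃²⁻.

CO₃²⁻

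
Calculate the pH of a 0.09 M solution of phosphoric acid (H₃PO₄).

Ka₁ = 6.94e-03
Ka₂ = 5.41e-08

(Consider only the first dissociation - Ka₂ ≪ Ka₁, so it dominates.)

First dissociation dominates. From Ka₁ = [H⁺][HA⁻]/[H₂A], x² + Ka₁·x − Ka₁·C = 0 with C = 0.09 M and Ka₁ = 6.94e-03. Solving: [H⁺] = (−Ka₁ + √(Ka₁² + 4·Ka₁·C)) / 2 = 2.1762e-02 M. pH = -log(2.1762e-02) = 1.66.

pH = 1.66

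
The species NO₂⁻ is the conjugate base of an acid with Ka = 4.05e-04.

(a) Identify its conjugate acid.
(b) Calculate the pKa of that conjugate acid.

(a) The conjugate acid is formed by adding one H⁺ to NO₂⁻, giving HNO₂. (b) pKa = -log(Ka) = -log(4.05e-04) = 3.39.

Conjugate acid: HNO₂; pK_a = 3.39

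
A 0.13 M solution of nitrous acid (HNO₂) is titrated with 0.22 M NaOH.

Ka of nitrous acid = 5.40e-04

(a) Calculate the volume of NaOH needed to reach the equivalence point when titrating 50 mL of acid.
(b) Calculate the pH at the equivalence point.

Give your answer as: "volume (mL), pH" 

moles acid = 0.13 × 50/1000 = 0.0065 mol; V_base = moles/0.22 × 1000 = 29.5 mL. At equivalence only the conjugate base is present: [A⁻] = 0.0065/0.080 = 8.1714e-02 M. Kb = Kw/Ka = 1.85e-11; [OH⁻] = √(Kb × [A⁻]) = 1.2301e-06; pOH = 5.91; pH = 14 - pOH = 8.09.

V = 29.5 mL, pH = 8.09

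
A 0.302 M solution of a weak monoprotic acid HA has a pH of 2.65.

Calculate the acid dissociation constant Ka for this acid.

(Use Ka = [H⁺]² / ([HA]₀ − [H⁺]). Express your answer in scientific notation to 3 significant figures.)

[H⁺] = 10^(−pH) = 10^(−2.65) = 2.239e-03 M. For HA ⇌ H⁺ + A⁻, Ka = [H⁺][A⁻]/[HA] = [H⁺]² / ([HA]₀ − [H⁺]) = (2.239e-03)² / (0.302 − 2.239e-03) = 1.67e-05.

K_a = 1.67e-05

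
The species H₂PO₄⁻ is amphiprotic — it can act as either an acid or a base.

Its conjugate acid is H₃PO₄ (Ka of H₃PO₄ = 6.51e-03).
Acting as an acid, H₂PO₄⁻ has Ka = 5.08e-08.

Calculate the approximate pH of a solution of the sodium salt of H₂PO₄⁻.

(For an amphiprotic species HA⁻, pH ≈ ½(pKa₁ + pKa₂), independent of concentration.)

pKa₁ = -log(6.51e-03) = 2.19; pKa₂ = -log(5.08e-08) = 7.29. For an amphiprotic species, pH ≈ ½(pKa₁ + pKa₂) = ½(2.19 + 7.29) = 4.74.

pH = 4.74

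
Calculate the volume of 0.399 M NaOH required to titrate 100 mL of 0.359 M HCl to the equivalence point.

At equivalence: moles acid = moles base. moles HCl = 0.359 × 100/1000 = 0.0359 mol. V_base = moles / 0.399 × 1000 = 90.0 mL.

V_{base} = 90.0 mL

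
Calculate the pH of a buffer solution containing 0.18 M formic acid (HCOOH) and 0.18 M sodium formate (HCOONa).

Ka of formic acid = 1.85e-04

pKa = -log(1.85e-04) = 3.73. pH = pKa + log([A⁻]/[HA]) = 3.73 + log(0.18/0.18)

pH = 3.73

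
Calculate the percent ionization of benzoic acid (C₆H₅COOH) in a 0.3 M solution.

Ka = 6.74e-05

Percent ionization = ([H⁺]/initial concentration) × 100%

Using Ka equilibrium: x² + Ka×x - Ka×C = 0. Solving: [H⁺] = 4.4631e-03. Percent = (4.4631e-03/0.3) × 100

Percent ionization = 1.49%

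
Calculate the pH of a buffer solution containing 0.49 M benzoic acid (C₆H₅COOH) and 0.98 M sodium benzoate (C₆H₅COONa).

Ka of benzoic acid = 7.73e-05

pKa = -log(7.73e-05) = 4.11. pH = pKa + log([A⁻]/[HA]) = 4.11 + log(0.98/0.49)

pH = 4.41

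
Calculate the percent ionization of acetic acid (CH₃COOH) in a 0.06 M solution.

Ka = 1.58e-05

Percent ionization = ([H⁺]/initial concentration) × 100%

Using Ka equilibrium: x² + Ka×x - Ka×C = 0. Solving: [H⁺] = 9.6578e-04. Percent = (9.6578e-04/0.06) × 100

Percent ionization = 1.61%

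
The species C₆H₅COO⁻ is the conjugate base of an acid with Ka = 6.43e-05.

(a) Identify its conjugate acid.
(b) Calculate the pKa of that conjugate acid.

(a) The conjugate acid is formed by adding one H⁺ to C₆H₅COO⁻, giving C₆H₅COOH. (b) pKa = -log(Ka) = -log(6.43e-05) = 4.19.

Conjugate acid: C₆H₅COOH; pK_a = 4.19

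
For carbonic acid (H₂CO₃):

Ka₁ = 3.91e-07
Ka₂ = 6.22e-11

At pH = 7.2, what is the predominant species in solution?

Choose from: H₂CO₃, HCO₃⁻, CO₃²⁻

pKa₁ = 6.41, pKa₂ = 10.21. For a polyprotic acid the predominant species crosses at each pKa: below pKa_n the protonated form dominates, above it the deprotonated form does. At pH = 7.2, the predominant species is HCO₃⁻.

HCO₃⁻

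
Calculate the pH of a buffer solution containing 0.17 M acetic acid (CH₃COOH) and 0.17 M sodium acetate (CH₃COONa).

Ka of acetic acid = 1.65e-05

pKa = -log(1.65e-05) = 4.78. pH = pKa + log([A⁻]/[HA]) = 4.78 + log(0.17/0.17)

pH = 4.78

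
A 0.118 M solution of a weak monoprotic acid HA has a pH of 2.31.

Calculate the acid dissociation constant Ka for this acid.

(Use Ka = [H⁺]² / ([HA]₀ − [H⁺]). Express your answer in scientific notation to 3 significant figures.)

[H⁺] = 10^(−pH) = 10^(−2.31) = 4.898e-03 M. For HA ⇌ H⁺ + A⁻, Ka = [H⁺][A⁻]/[HA] = [H⁺]² / ([HA]₀ − [H⁺]) = (4.898e-03)² / (0.118 − 4.898e-03) = 2.12e-04.

K_a = 2.12e-04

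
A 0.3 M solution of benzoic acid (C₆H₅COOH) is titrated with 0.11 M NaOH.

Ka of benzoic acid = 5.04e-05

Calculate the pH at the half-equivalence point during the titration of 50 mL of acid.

At half-equivalence [HA] = [A⁻], so Henderson-Hasselbalch gives pH = pKa = -log(5.04e-05) = 4.30.

pH = pKa = 4.30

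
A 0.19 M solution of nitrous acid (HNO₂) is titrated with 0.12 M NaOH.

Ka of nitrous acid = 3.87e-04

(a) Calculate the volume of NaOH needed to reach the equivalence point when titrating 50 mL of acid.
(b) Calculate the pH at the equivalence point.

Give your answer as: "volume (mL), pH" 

moles acid = 0.19 × 50/1000 = 0.0095 mol; V_base = moles/0.12 × 1000 = 79.2 mL. At equivalence only the conjugate base is present: [A⁻] = 0.0095/0.129 = 7.3548e-02 M. Kb = Kw/Ka = 2.58e-11; [OH⁻] = √(Kb × [A⁻]) = 1.3786e-06; pOH = 5.86; pH = 14 - pOH = 8.14.

V = 79.2 mL, pH = 8.14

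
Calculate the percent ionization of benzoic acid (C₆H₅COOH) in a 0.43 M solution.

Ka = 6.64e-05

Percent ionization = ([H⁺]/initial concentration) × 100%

Using Ka equilibrium: x² + Ka×x - Ka×C = 0. Solving: [H⁺] = 5.3103e-03. Percent = (5.3103e-03/0.43) × 100

Percent ionization = 1.23%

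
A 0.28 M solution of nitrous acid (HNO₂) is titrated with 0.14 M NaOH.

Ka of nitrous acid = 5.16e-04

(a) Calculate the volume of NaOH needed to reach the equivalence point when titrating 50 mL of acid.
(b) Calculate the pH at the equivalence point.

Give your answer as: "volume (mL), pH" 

moles acid = 0.28 × 50/1000 = 0.014 mol; V_base = moles/0.14 × 1000 = 100.0 mL. At equivalence only the conjugate base is present: [A⁻] = 0.014/0.150 = 9.3333e-02 M. Kb = Kw/Ka = 1.94e-11; [OH⁻] = √(Kb × [A⁻]) = 1.3449e-06; pOH = 5.87; pH = 14 - pOH = 8.13.

V = 100.0 mL, pH = 8.13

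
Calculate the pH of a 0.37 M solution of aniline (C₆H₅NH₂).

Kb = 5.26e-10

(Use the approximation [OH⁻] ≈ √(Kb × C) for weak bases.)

[OH⁻] = √(Kb × C) = √(5.26e-10 × 0.37) = 1.3951e-05. pOH = 4.86, pH = 14 - pOH

pH = 9.14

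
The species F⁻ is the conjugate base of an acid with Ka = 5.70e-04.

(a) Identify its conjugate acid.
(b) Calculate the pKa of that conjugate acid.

(a) The conjugate acid is formed by adding one H⁺ to F⁻, giving HF. (b) pKa = -log(Ka) = -log(5.70e-04) = 3.24.

Conjugate acid: HF; pK_a = 3.24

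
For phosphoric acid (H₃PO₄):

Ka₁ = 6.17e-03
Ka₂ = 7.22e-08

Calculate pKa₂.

pKa₂ = -log(Ka₂) = -log(7.22e-08) = 7.14.

pK_{a2} = 7.14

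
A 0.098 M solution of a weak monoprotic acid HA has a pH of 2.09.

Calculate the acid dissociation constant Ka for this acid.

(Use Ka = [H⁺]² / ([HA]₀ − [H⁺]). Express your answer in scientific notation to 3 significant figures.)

[H⁺] = 10^(−pH) = 10^(−2.09) = 8.128e-03 M. For HA ⇌ H⁺ + A⁻, Ka = [H⁺][A⁻]/[HA] = [H⁺]² / ([HA]₀ − [H⁺]) = (8.128e-03)² / (0.098 − 8.128e-03) = 7.35e-04.

K_a = 7.35e-04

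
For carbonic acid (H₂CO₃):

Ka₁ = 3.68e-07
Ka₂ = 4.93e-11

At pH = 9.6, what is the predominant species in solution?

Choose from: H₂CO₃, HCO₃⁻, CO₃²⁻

pKa₁ = 6.43, pKa₂ = 10.31. For a polyprotic acid the predominant species crosses at each pKa: below pKa_n the protonated form dominates, above it the deprotonated form does. At pH = 9.6, the predominant species is HCO₃⁻.

HCO₃⁻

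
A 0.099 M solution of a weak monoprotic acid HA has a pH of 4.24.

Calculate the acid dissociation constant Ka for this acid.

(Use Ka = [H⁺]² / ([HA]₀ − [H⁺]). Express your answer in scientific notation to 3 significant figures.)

[H⁺] = 10^(−pH) = 10^(−4.24) = 5.754e-05 M. For HA ⇌ H⁺ + A⁻, Ka = [H⁺][A⁻]/[HA] = [H⁺]² / ([HA]₀ − [H⁺]) = (5.754e-05)² / (0.099 − 5.754e-05) = 3.35e-08.

K_a = 3.35e-08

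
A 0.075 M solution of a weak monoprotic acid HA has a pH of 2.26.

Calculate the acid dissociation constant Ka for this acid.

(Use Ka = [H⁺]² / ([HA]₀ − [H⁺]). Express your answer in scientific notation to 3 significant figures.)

[H⁺] = 10^(−pH) = 10^(−2.26) = 5.495e-03 M. For HA ⇌ H⁺ + A⁻, Ka = [H⁺][A⁻]/[HA] = [H⁺]² / ([HA]₀ − [H⁺]) = (5.495e-03)² / (0.075 − 5.495e-03) = 4.34e-04.

K_a = 4.34e-04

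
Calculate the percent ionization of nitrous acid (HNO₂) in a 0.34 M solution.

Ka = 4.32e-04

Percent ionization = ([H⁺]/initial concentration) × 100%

Using Ka equilibrium: x² + Ka×x - Ka×C = 0. Solving: [H⁺] = 1.1905e-02. Percent = (1.1905e-02/0.34) × 100

Percent ionization = 3.5%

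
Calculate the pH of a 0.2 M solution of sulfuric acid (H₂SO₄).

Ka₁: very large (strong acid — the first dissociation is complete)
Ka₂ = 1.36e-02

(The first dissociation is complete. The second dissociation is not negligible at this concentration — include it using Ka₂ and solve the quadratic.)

First dissociation is complete: [H⁺]₀ = [HSO₄⁻]₀ = C = 0.2 M. Second dissociation HSO₄⁻ ⇌ H⁺ + SO₄²⁻: let x = [SO₄²⁻]. Ka₂ = (C + x)·x / (C − x) = 1.36e-02 → x² + (C + Ka₂)·x − Ka₂·C = 0 → x² + 0.21360·x − 2.720e-03 = 0. x = (−0.21360 + √(0.21360² + 4 × 2.720e-03)) / 2 = 1.2054e-02 M. [H⁺] = C + x = 0.2 + 1.2054e-02 = 2.1205e-01 M. pH = -log(2.1205e-01) = 0.67.

pH = 0.67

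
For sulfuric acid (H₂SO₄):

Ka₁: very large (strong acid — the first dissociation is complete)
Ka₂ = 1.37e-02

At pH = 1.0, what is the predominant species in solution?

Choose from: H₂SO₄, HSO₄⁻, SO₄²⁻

The first dissociation is complete, so H₂SO₄ itself is never the predominant species in water; pKa₂ = -log(1.37e-02) = 1.86. For a polyprotic acid the predominant species crosses at each pKa: below pKa_n the protonated form dominates, above it the deprotonated form does. At pH = 1.0, the predominant species is HSO₄⁻.

HSO₄⁻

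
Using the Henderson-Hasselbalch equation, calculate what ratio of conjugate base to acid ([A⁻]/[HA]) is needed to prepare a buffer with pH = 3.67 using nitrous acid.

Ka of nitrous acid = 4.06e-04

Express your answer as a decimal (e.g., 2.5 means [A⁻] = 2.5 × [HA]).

pKa = -log(4.06e-04) = 3.3915. pH = pKa + log([A⁻]/[HA]), so log([A⁻]/[HA]) = pH − pKa = 3.67 − 3.3915 = 0.2785. [A⁻]/[HA] = 10^(0.2785) = 1.90

[A⁻]/[HA] = 1.90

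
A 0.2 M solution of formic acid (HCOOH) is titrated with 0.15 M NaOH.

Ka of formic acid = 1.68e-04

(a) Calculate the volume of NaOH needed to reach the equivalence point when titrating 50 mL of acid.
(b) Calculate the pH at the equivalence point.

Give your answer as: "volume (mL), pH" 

moles acid = 0.2 × 50/1000 = 0.01 mol; V_base = moles/0.15 × 1000 = 66.7 mL. At equivalence only the conjugate base is present: [A⁻] = 0.01/0.117 = 8.5714e-02 M. Kb = Kw/Ka = 5.95e-11; [OH⁻] = √(Kb × [A⁻]) = 2.2588e-06; pOH = 5.65; pH = 14 - pOH = 8.35.

V = 66.7 mL, pH = 8.35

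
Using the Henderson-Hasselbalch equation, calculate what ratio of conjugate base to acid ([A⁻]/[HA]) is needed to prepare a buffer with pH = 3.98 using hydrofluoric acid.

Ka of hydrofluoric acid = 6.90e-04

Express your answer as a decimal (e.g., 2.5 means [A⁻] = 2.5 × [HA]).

pKa = -log(6.90e-04) = 3.1612. pH = pKa + log([A⁻]/[HA]), so log([A⁻]/[HA]) = pH − pKa = 3.98 − 3.1612 = 0.8188. [A⁻]/[HA] = 10^(0.8188) = 6.59

[A⁻]/[HA] = 6.59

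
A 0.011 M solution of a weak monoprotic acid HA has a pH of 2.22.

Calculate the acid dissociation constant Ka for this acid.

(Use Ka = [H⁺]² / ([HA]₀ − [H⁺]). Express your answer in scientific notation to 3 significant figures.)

[H⁺] = 10^(−pH) = 10^(−2.22) = 6.026e-03 M. For HA ⇌ H⁺ + A⁻, Ka = [H⁺][A⁻]/[HA] = [H⁺]² / ([HA]₀ − [H⁺]) = (6.026e-03)² / (0.011 − 6.026e-03) = 7.30e-03.

K_a = 7.30e-03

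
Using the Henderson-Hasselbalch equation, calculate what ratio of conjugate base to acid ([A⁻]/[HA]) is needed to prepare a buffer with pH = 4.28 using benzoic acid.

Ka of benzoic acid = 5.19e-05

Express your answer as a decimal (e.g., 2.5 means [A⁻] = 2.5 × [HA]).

pKa = -log(5.19e-05) = 4.2848. pH = pKa + log([A⁻]/[HA]), so log([A⁻]/[HA]) = pH − pKa = 4.28 − 4.2848 = -0.0048. [A⁻]/[HA] = 10^(-0.0048) = 0.989

[A⁻]/[HA] = 0.989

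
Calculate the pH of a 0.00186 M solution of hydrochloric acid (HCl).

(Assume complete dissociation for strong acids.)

[H⁺] = 0.00186 M for strong acid. pH = -log[H⁺] = -log(0.00186)

pH = 2.73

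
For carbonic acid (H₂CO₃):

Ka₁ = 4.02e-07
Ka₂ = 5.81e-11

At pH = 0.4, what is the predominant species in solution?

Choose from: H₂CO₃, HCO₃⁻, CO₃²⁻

pKa₁ = 6.40, pKa₂ = 10.24. For a polyprotic acid the predominant species crosses at each pKa: below pKa_n the protonated form dominates, above it the deprotonated form does. At pH = 0.4, the predominant species is H₂CO₃.

H₂CO₃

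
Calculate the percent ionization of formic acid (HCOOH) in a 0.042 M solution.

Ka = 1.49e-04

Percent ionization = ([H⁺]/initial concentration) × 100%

Using Ka equilibrium: x² + Ka×x - Ka×C = 0. Solving: [H⁺] = 2.4282e-03. Percent = (2.4282e-03/0.042) × 100

Percent ionization = 5.78%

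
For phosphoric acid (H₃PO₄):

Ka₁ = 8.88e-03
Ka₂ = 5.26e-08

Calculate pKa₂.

pKa₂ = -log(Ka₂) = -log(5.26e-08) = 7.28.

pK_{a2} = 7.28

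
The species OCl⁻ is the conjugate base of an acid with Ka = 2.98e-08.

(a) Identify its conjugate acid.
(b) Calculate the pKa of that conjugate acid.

(a) The conjugate acid is formed by adding one H⁺ to OCl⁻, giving HOCl. (b) pKa = -log(Ka) = -log(2.98e-08) = 7.53.

Conjugate acid: HOCl; pK_a = 7.53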